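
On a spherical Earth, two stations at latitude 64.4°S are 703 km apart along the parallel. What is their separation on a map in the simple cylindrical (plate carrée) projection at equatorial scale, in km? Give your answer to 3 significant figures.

Plate carrée maps x = Rλ, y = Rφ. The meridian scale is h = 1 and the parallel scale is k = 1/cos φ = sec φ.
Along the parallel, k = sec 64.4° = 1/0.4321 = 2.314.
Map distance = 703 × 2.314 ≈ 1630 km.

1630 km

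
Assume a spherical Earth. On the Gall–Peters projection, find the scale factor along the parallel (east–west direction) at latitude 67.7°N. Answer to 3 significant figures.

Gall–Peters is a cylindrical equal-area projection with standard parallels at ±45°. A cylindrical equal-area projection with standard parallel φ₀ has meridian scale h = cos φ / cos φ₀ and parallel scale k = cos φ₀ / cos φ (so areas are preserved, h·k = 1).
k = cos 45° / cos 67.7° = 0.7071/0.3795 = 1.863.

1.86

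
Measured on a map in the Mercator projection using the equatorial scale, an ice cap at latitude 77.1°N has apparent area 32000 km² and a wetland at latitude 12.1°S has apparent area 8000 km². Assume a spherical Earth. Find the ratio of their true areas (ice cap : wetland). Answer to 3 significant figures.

Since Mercator area scale is 1/cos²φ, the true area equals the apparent area multiplied by cos²φ.
True area of ice cap: 32000 × cos²(77.1°) = 32000 × 0.04984 = 1595 km².
True area of wetland: 8000 × cos²(12.1°) = 8000 × 0.9561 = 7648 km².
Ratio = 1595 / 7648 ≈ 0.209.

0.209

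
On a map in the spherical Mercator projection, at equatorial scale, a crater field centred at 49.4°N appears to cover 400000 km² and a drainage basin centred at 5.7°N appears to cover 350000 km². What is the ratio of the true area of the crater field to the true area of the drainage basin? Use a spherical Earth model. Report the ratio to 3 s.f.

0.489

On Mercator the areal scale is sec²φ, so true area = apparent × cos²φ.
True area of crater field: 400000 × cos²(49.4°) = 400000 × 0.4235 = 169400 km².
True area of drainage basin: 350000 × cos²(5.7°) = 350000 × 0.9901 = 346500 km².
Ratio = 169400 / 346500 ≈ 0.489.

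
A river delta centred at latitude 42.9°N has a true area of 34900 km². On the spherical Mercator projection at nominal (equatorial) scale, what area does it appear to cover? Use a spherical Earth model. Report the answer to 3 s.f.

For Mercator, h = k = sec φ (a conformal cylindrical projection has a single point scale, 1/cos φ).
Areal scale = k² = sec²φ = 1/cos²(42.9°) = 1/0.7325² = 1.864.
Apparent area = 34900 × 1.864 ≈ 65000 km².

65000 km²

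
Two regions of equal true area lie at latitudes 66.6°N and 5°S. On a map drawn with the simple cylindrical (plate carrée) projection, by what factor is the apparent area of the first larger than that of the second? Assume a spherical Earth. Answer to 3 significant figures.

For the equirectangular projection with φ₀ = 0 (plate carrée), h = 1 along meridians and k = sec φ along parallels.
Areal scale at 66.6°: h·k = 1.000 × 2.518 = 2.518.
Areal scale at 5°: h·k = 1.000 × 1.004 = 1.004.
Ratio = 2.518/1.004 ≈ 2.51.

2.51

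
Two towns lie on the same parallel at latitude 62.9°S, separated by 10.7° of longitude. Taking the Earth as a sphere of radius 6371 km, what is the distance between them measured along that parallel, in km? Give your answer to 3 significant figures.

Arc length along a parallel = R cos φ · Δλ (with Δλ in radians).
= 6371 × cos 62.9° × (10.7° × π/180) = 6371 × 0.4555 × 0.1868 ≈ 542 km.

542 km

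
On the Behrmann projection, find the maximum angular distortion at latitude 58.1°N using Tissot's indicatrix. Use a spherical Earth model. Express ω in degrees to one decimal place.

The Behrmann projection is cylindrical equal-area with φ₀ = 30°. For cylindrical equal-area with standard parallel φ₀, h = cos φ / cos φ₀ and k = cos φ₀ / cos φ, so h·k = 1.
At 58.1°: h = 0.6102, k = 1.639; principal scales a = 1.639, b = 0.6102.
sin(ω/2) = (a − b)/(a + b) = 1.029/2.249 = 0.4574, so ω = 2 arcsin(0.4574) ≈ 54.4°.

54.4°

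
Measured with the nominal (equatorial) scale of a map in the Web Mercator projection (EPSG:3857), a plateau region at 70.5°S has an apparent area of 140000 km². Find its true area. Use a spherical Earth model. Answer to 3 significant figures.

Mercator is conformal, so the point scale is isotropic: h = k = sec φ = 1/cos φ.
Areal scale = k² = sec²φ = 1/cos²(70.5°) = 1/0.3338² = 8.974.
True area = apparent / (areal scale) = 140000 / 8.974 ≈ 15600 km².

15600 km²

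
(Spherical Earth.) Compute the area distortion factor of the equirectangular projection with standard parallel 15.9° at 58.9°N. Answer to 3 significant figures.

1.86

The equidistant cylindrical projection with φ₀ = 15.9° has h = 1 (meridians true) and k = cos φ₀ / cos φ along parallels.
Areal scale = h·k = 1 × cos φ₀ / cos φ; at 58.9°, h = 1.000, k = 1.862, so h·k = 1.862.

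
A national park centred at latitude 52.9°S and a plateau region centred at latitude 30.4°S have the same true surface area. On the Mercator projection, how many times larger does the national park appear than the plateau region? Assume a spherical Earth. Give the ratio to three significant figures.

Mercator areal scale is sec²φ.
At 52.9°: sec²(52.9°) = 1/0.6032² = 2.748.
At 30.4°: sec²(30.4°) = 1/0.8625² = 1.344.
Ratio = 2.748/1.344 = cos²(30.4°)/cos²(52.9°) ≈ 2.04.

2.04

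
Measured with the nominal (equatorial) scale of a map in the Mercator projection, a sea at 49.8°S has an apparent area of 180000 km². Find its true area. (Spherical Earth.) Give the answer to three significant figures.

75000 km²

For Mercator, h = k = sec φ (a conformal cylindrical projection has a single point scale, 1/cos φ).
Areal scale = k² = sec²φ = 1/cos²(49.8°) = 1/0.6455² = 2.400.
True area = apparent / (areal scale) = 180000 / 2.400 ≈ 75000 km².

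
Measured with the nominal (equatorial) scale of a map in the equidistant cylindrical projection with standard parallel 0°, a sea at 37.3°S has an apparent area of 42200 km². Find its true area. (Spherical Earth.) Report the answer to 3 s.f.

33600 km²

Plate carrée maps x = Rλ, y = Rφ. The meridian scale is h = 1 and the parallel scale is k = 1/cos φ = sec φ.
Areal scale = h·k = 1 × sec φ; at 37.3°, h = 1.000, k = 1.257, so h·k = 1.257.
True area = apparent / (areal scale) = 42200 / 1.257 ≈ 33600 km².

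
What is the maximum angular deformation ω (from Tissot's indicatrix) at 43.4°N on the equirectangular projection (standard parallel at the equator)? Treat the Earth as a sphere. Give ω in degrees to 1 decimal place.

18.2°

Plate carrée maps x = Rλ, y = Rφ. The meridian scale is h = 1 and the parallel scale is k = 1/cos φ = sec φ.
At 43.4°: h = 1.000, k = 1.376; principal scales a = 1.376, b = 1.000.
sin(ω/2) = (a − b)/(a + b) = 0.3763/2.376 = 0.1584, so ω = 2 arcsin(0.1584) ≈ 18.2°.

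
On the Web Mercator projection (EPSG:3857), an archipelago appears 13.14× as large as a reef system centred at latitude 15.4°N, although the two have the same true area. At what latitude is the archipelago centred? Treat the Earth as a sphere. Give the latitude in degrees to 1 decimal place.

74.6°

Mercator areal scale is sec²φ, so apparent-area ratio = sec²φ₁ / sec²φ₂ = cos²φ₂ / cos²φ₁.
cos²φ₂ / cos²φ₁ = 13.14  ⇒  cos φ₁ = cos 15.4° / √13.14 = 0.9641/3.625 = 0.2660.
φ₁ = arccos(0.2660) ≈ 74.6°.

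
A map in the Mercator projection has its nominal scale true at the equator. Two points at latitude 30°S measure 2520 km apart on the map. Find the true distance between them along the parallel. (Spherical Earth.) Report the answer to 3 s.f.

For Mercator, h = k = sec φ (a conformal cylindrical projection has a single point scale, 1/cos φ).
Along the parallel at 30°, map distances are exaggerated by k = sec 30° = 1.155.
True distance = 2520 / 1.155 = 2520 × cos 30° ≈ 2180 km.

2180 km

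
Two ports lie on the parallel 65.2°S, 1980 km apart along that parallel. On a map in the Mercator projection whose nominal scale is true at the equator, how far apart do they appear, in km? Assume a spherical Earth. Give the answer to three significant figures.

Mercator is conformal, so the point scale is isotropic: h = k = sec φ = 1/cos φ.
Along the parallel, k = sec 65.2° = 1/0.4195 = 2.384.
Map distance = 1980 × 2.384 ≈ 4720 km.

4720 km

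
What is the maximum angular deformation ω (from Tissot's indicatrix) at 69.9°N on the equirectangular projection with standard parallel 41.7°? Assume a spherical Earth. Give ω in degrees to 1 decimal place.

The equidistant cylindrical projection with φ₀ = 41.7° has h = 1 (meridians true) and k = cos φ₀ / cos φ along parallels.
At 69.9°: h = 1.000, k = 2.173; principal scales a = 2.173, b = 1.000.
sin(ω/2) = (a − b)/(a + b) = 1.173/3.173 = 0.3696, so ω = 2 arcsin(0.3696) ≈ 43.4°.

43.4°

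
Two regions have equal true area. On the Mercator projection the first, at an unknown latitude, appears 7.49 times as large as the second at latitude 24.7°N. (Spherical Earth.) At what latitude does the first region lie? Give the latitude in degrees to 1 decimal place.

On Mercator, (apparent₁)/(apparent₂) = sec²φ₁ / sec²φ₂ when true areas are equal.
cos²φ₂ / cos²φ₁ = 7.49  ⇒  cos φ₁ = cos 24.7° / √7.49 = 0.9085/2.737 = 0.3320.
φ₁ = arccos(0.3320) ≈ 70.6°.

70.6°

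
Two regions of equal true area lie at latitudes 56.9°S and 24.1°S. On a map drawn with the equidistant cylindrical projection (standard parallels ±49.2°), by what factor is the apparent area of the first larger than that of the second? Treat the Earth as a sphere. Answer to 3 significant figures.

1.67

The equidistant cylindrical projection with φ₀ = 49.2° has h = 1 (meridians true) and k = cos φ₀ / cos φ along parallels.
Areal scale at 56.9°: h·k = 1.000 × 1.197 = 1.197.
Areal scale at 24.1°: h·k = 1.000 × 0.7158 = 0.7158.
Ratio = 1.197/0.7158 ≈ 1.67.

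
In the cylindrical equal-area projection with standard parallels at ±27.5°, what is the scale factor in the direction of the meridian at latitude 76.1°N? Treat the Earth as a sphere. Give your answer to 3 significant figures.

0.271

A cylindrical equal-area projection with standard parallel φ₀ has meridian scale h = cos φ / cos φ₀ and parallel scale k = cos φ₀ / cos φ (so areas are preserved, h·k = 1).
h = cos 76.1° / cos 27.5° = 0.2402/0.8870 = 0.2708.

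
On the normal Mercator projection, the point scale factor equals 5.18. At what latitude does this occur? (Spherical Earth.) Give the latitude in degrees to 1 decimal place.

78.9°

Mercator scale is k = sec φ = 1/cos φ.
1/cos φ = 5.18  ⇒  cos φ = 0.1931  ⇒  φ = arccos(0.1931) ≈ 78.9°.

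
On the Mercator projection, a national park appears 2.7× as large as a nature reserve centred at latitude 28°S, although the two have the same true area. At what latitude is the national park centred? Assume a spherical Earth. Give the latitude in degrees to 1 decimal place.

Mercator areal scale is sec²φ, so apparent-area ratio = sec²φ₁ / sec²φ₂ = cos²φ₂ / cos²φ₁.
cos²φ₂ / cos²φ₁ = 2.7  ⇒  cos φ₁ = cos 28° / √2.7 = 0.8829/1.643 = 0.5373.
φ₁ = arccos(0.5373) ≈ 57.5°.

57.5°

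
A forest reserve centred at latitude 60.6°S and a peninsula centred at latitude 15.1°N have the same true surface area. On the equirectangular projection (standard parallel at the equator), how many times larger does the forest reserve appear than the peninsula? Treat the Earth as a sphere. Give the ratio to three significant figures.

Plate carrée maps x = Rλ, y = Rφ. The meridian scale is h = 1 and the parallel scale is k = 1/cos φ = sec φ.
Areal scale at 60.6°: h·k = 1.000 × 2.037 = 2.037.
Areal scale at 15.1°: h·k = 1.000 × 1.036 = 1.036.
Ratio = 2.037/1.036 ≈ 1.97.

1.97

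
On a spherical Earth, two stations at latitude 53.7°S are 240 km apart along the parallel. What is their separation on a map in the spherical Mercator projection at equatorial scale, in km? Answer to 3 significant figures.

405 km

The Mercator projection is conformal; its linear scale factor is the same in every direction and equals sec φ = 1/cos φ.
Along the parallel, k = sec 53.7° = 1/0.5920 = 1.689.
Map distance = 240 × 1.689 ≈ 405 km.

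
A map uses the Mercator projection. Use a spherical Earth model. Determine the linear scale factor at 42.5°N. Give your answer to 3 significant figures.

Mercator is conformal, so the point scale is isotropic: h = k = sec φ = 1/cos φ.
k = 1/cos 42.5° = 1/0.7373 = 1.356.

1.36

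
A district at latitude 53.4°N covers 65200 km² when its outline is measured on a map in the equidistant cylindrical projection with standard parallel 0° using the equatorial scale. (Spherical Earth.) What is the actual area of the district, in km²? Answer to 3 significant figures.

38900 km²

Plate carrée maps x = Rλ, y = Rφ. The meridian scale is h = 1 and the parallel scale is k = 1/cos φ = sec φ.
Areal scale = h·k = 1 × sec φ; at 53.4°, h = 1.000, k = 1.677, so h·k = 1.677.
True area = apparent / (areal scale) = 65200 / 1.677 ≈ 38900 km².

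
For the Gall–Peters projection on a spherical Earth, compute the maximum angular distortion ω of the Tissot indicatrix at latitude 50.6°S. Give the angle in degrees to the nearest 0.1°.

Gall–Peters is a cylindrical equal-area projection with standard parallels at ±45°. A cylindrical equal-area projection with standard parallel φ₀ has meridian scale h = cos φ / cos φ₀ and parallel scale k = cos φ₀ / cos φ (so areas are preserved, h·k = 1).
At 50.6°: h = 0.8976, k = 1.114; principal scales a = 1.114, b = 0.8976.
sin(ω/2) = (a − b)/(a + b) = 0.2164/2.012 = 0.1076, so ω = 2 arcsin(0.1076) ≈ 12.3°.

12.3°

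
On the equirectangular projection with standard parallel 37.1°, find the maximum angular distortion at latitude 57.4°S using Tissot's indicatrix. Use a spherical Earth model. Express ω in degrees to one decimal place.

22.3°

With standard parallel φ₀ = 37.1°, the equirectangular projection gives x = Rλ cos φ₀, y = Rφ, so h = 1 and k = cos 37.1° / cos φ.
At 57.4°: h = 1.000, k = 1.480; principal scales a = 1.480, b = 1.000.
sin(ω/2) = (a − b)/(a + b) = 0.4804/2.480 = 0.1937, so ω = 2 arcsin(0.1937) ≈ 22.3°.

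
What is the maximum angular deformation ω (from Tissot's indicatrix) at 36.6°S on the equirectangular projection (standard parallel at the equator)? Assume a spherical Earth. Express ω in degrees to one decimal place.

12.6°

Plate carrée maps x = Rλ, y = Rφ. The meridian scale is h = 1 and the parallel scale is k = 1/cos φ = sec φ.
At 36.6°: h = 1.000, k = 1.246; principal scales a = 1.246, b = 1.000.
sin(ω/2) = (a − b)/(a + b) = 0.2456/2.246 = 0.1094, so ω = 2 arcsin(0.1094) ≈ 12.6°.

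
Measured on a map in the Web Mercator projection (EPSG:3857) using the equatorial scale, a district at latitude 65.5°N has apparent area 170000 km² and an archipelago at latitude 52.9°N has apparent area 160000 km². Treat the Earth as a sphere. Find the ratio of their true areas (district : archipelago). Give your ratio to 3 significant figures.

Since Mercator area scale is 1/cos²φ, the true area equals the apparent area multiplied by cos²φ.
True area of district: 170000 × cos²(65.5°) = 170000 × 0.1720 = 29230 km².
True area of archipelago: 160000 × cos²(52.9°) = 160000 × 0.3639 = 58220 km².
Ratio = 29230 / 58220 ≈ 0.502.

0.502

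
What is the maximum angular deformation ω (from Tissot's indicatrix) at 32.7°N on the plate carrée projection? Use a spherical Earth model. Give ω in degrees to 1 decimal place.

9.9°

For the equirectangular projection with φ₀ = 0 (plate carrée), h = 1 along meridians and k = sec φ along parallels.
At 32.7°: h = 1.000, k = 1.188; principal scales a = 1.188, b = 1.000.
sin(ω/2) = (a − b)/(a + b) = 0.1883/2.188 = 0.08606, so ω = 2 arcsin(0.08606) ≈ 9.9°.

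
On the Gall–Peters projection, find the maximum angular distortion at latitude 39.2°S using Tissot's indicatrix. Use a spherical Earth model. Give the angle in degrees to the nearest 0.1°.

Gall–Peters is a cylindrical equal-area projection with standard parallels at ±45°. Cylindrical equal-area (φ₀ = 45°): h = cos φ / cos 45° along meridians, k = cos 45° / cos φ along parallels; h·k = 1.
At 39.2°: h = 1.096, k = 0.9125; principal scales a = 1.096, b = 0.9125.
sin(ω/2) = (a − b)/(a + b) = 0.1835/2.008 = 0.09135, so ω = 2 arcsin(0.09135) ≈ 10.5°.

10.5°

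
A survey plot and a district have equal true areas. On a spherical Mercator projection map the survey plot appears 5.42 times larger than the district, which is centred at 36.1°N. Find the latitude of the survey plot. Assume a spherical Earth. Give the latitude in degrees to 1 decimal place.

69.7°

Mercator areal scale is sec²φ, so apparent-area ratio = sec²φ₁ / sec²φ₂ = cos²φ₂ / cos²φ₁.
cos²φ₂ / cos²φ₁ = 5.42  ⇒  cos φ₁ = cos 36.1° / √5.42 = 0.8080/2.328 = 0.3471.
φ₁ = arccos(0.3471) ≈ 69.7°.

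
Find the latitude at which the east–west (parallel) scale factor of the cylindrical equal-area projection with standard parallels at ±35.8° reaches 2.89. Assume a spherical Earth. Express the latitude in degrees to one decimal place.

73.7°

A cylindrical equal-area projection with standard parallel φ₀ has meridian scale h = cos φ / cos φ₀ and parallel scale k = cos φ₀ / cos φ (so areas are preserved, h·k = 1).
k = cos φ₀ / cos φ = 2.89  ⇒  cos φ = cos 35.8° / 2.89 = 0.2806.
φ = arccos(0.2806) ≈ 73.7°.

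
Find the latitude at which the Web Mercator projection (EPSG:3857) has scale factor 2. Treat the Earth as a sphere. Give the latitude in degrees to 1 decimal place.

Mercator scale is k = sec φ = 1/cos φ.
1/cos φ = 2  ⇒  cos φ = 0.5000  ⇒  φ = arccos(0.5000) ≈ 60.0°.

60.0°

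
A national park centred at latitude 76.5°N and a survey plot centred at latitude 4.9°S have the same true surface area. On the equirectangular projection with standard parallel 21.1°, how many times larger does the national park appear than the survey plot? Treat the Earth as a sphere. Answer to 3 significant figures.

In the equirectangular projection with standard parallel φ₀ = 21.1° (x = Rλ cos φ₀, y = Rφ), meridians are true-scale (h = 1) and the parallel scale is k = cos φ₀ / cos φ.
Areal scale at 76.5°: h·k = 1.000 × 3.996 = 3.996.
Areal scale at 4.9°: h·k = 1.000 × 0.9364 = 0.9364.
Ratio = 3.996/0.9364 ≈ 4.27.

4.27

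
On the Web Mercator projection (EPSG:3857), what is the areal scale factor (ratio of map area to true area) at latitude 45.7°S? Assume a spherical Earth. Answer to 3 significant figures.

2.05

The Mercator projection is conformal; its linear scale factor is the same in every direction and equals sec φ = 1/cos φ.
Areal scale = k² = sec²φ = 1/cos²(45.7°) = 1/0.6984² = 2.050.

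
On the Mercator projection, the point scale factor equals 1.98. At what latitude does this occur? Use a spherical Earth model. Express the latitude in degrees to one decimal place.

Mercator scale is k = sec φ = 1/cos φ.
1/cos φ = 1.98  ⇒  cos φ = 0.5051  ⇒  φ = arccos(0.5051) ≈ 59.7°.

59.7°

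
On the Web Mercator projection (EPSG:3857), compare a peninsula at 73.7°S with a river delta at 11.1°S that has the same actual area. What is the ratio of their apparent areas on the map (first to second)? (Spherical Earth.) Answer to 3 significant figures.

On Mercator, area is exaggerated by sec²φ = 1/cos²φ.
At 73.7°: sec²(73.7°) = 1/0.2807² = 12.69.
At 11.1°: sec²(11.1°) = 1/0.9813² = 1.038.
Ratio = 12.69/1.038 = cos²(11.1°)/cos²(73.7°) ≈ 12.2.

12.2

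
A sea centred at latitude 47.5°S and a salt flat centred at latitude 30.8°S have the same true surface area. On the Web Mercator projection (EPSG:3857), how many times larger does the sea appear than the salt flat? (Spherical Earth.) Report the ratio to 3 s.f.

Mercator is conformal with k = sec φ, so areal scale = k² = sec²φ.
At 47.5°: sec²(47.5°) = 1/0.6756² = 2.191.
At 30.8°: sec²(30.8°) = 1/0.8590² = 1.355.
Ratio = 2.191/1.355 = cos²(30.8°)/cos²(47.5°) ≈ 1.62.

1.62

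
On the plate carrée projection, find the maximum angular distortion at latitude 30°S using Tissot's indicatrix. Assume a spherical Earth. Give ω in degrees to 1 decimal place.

8.2°

In the plate carrée (x = Rλ, y = Rφ), meridians are true-scale (h = 1) and parallels are stretched by k = sec φ.
At 30°: h = 1.000, k = 1.155; principal scales a = 1.155, b = 1.000.
sin(ω/2) = (a − b)/(a + b) = 0.1547/2.155 = 0.07180, so ω = 2 arcsin(0.07180) ≈ 8.2°.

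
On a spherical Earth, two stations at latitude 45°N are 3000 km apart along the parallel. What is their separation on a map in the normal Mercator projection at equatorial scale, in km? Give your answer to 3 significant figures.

4240 km

Mercator is conformal, so the point scale is isotropic: h = k = sec φ = 1/cos φ.
Along the parallel, k = sec 45° = 1/0.7071 = 1.414.
Map distance = 3000 × 1.414 ≈ 4240 km.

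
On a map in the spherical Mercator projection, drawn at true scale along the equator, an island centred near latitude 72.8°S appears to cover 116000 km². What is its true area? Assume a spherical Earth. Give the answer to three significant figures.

Mercator is conformal, so the point scale is isotropic: h = k = sec φ = 1/cos φ.
Areal scale = k² = sec²φ = 1/cos²(72.8°) = 1/0.2957² = 11.44.
True area = apparent / (areal scale) = 116000 / 11.44 ≈ 10100 km².

10100 km²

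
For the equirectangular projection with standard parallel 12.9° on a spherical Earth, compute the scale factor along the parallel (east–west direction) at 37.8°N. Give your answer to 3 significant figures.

With standard parallel φ₀ = 12.9°, the equirectangular projection gives x = Rλ cos φ₀, y = Rφ, so h = 1 and k = cos 12.9° / cos φ.
k = cos 12.9° / cos 37.8° = 0.9748/0.7902 = 1.234.

1.23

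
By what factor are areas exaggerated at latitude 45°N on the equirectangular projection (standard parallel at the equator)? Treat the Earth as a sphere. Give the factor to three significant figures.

1.41

Plate carrée maps x = Rλ, y = Rφ. The meridian scale is h = 1 and the parallel scale is k = 1/cos φ = sec φ.
Areal scale = h·k = 1 × sec φ; at 45°, h = 1.000, k = 1.414, so h·k = 1.414.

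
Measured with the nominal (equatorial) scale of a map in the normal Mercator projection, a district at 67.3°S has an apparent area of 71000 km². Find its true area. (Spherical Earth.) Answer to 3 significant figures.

10600 km²

Mercator is conformal, so the point scale is isotropic: h = k = sec φ = 1/cos φ.
Areal scale = k² = sec²φ = 1/cos²(67.3°) = 1/0.3859² = 6.715.
True area = apparent / (areal scale) = 71000 / 6.715 ≈ 10600 km².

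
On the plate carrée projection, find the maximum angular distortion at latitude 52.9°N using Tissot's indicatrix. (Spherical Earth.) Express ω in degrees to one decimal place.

28.7°

Plate carrée maps x = Rλ, y = Rφ. The meridian scale is h = 1 and the parallel scale is k = 1/cos φ = sec φ.
At 52.9°: h = 1.000, k = 1.658; principal scales a = 1.658, b = 1.000.
sin(ω/2) = (a − b)/(a + b) = 0.6578/2.658 = 0.2475, so ω = 2 arcsin(0.2475) ≈ 28.7°.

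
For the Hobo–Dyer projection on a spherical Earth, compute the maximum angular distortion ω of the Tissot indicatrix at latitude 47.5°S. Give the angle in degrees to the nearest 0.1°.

Hobo–Dyer is a cylindrical equal-area projection with standard parallels at ±37.5°. For cylindrical equal-area with standard parallel φ₀, h = cos φ / cos φ₀ and k = cos φ₀ / cos φ, so h·k = 1.
At 47.5°: h = 0.8516, k = 1.174; principal scales a = 1.174, b = 0.8516.
sin(ω/2) = (a − b)/(a + b) = 0.3227/2.026 = 0.1593, so ω = 2 arcsin(0.1593) ≈ 18.3°.

18.3°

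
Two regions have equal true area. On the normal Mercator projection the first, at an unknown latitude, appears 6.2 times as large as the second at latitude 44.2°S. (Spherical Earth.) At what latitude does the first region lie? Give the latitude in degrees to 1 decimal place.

On Mercator, (apparent₁)/(apparent₂) = sec²φ₁ / sec²φ₂ when true areas are equal.
cos²φ₂ / cos²φ₁ = 6.2  ⇒  cos φ₁ = cos 44.2° / √6.2 = 0.7169/2.490 = 0.2879.
φ₁ = arccos(0.2879) ≈ 73.3°.

73.3°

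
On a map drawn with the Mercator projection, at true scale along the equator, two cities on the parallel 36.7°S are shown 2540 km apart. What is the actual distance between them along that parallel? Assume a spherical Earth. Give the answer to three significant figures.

For Mercator, h = k = sec φ (a conformal cylindrical projection has a single point scale, 1/cos φ).
Along the parallel at 36.7°, map distances are exaggerated by k = sec 36.7° = 1.247.
True distance = 2540 / 1.247 = 2540 × cos 36.7° ≈ 2040 km.

2040 km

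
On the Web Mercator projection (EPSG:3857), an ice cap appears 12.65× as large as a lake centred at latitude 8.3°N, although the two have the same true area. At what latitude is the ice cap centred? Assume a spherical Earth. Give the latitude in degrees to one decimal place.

Mercator areal scale is sec²φ, so apparent-area ratio = sec²φ₁ / sec²φ₂ = cos²φ₂ / cos²φ₁.
cos²φ₂ / cos²φ₁ = 12.65  ⇒  cos φ₁ = cos 8.3° / √12.65 = 0.9895/3.557 = 0.2782.
φ₁ = arccos(0.2782) ≈ 73.8°.

73.8°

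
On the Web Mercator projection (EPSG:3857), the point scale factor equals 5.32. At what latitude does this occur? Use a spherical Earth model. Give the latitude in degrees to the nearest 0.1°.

Mercator scale is k = sec φ = 1/cos φ.
1/cos φ = 5.32  ⇒  cos φ = 0.1880  ⇒  φ = arccos(0.1880) ≈ 79.2°.

79.2°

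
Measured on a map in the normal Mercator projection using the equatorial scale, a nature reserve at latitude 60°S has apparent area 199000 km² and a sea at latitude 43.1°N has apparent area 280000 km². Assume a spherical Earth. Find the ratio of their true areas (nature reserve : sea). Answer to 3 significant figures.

0.333

Since Mercator area scale is 1/cos²φ, the true area equals the apparent area multiplied by cos²φ.
True area of nature reserve: 199000 × cos²(60°) = 199000 × 0.2500 = 49750 km².
True area of sea: 280000 × cos²(43.1°) = 280000 × 0.5331 = 149300 km².
Ratio = 49750 / 149300 ≈ 0.333.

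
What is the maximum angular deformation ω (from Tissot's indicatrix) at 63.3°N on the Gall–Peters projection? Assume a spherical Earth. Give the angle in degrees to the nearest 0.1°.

50.3°

The Gall–Peters projection is cylindrical equal-area with φ₀ = 45°. Cylindrical equal-area (φ₀ = 45°): h = cos φ / cos 45° along meridians, k = cos 45° / cos φ along parallels; h·k = 1.
At 63.3°: h = 0.6354, k = 1.574; principal scales a = 1.574, b = 0.6354.
sin(ω/2) = (a − b)/(a + b) = 0.9383/2.209 = 0.4247, so ω = 2 arcsin(0.4247) ≈ 50.3°.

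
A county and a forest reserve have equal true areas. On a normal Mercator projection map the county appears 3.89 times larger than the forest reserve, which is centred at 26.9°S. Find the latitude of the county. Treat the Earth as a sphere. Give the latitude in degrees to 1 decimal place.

63.1°

Mercator areal scale is sec²φ, so apparent-area ratio = sec²φ₁ / sec²φ₂ = cos²φ₂ / cos²φ₁.
cos²φ₂ / cos²φ₁ = 3.89  ⇒  cos φ₁ = cos 26.9° / √3.89 = 0.8918/1.972 = 0.4522.
φ₁ = arccos(0.4522) ≈ 63.1°.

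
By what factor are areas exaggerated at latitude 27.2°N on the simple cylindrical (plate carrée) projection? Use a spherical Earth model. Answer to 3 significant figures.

1.12

In the plate carrée (x = Rλ, y = Rφ), meridians are true-scale (h = 1) and parallels are stretched by k = sec φ.
Areal scale = h·k = 1 × sec φ; at 27.2°, h = 1.000, k = 1.124, so h·k = 1.124.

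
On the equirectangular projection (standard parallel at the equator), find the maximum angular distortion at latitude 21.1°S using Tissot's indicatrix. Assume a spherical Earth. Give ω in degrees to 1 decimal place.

For the equirectangular projection with φ₀ = 0 (plate carrée), h = 1 along meridians and k = sec φ along parallels.
At 21.1°: h = 1.000, k = 1.072; principal scales a = 1.072, b = 1.000.
sin(ω/2) = (a − b)/(a + b) = 0.07186/2.072 = 0.03469, so ω = 2 arcsin(0.03469) ≈ 4.0°.

4.0°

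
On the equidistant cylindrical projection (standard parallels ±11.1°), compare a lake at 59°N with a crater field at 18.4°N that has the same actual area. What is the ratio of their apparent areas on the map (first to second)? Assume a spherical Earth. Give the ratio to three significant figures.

In the equirectangular projection with standard parallel φ₀ = 11.1° (x = Rλ cos φ₀, y = Rφ), meridians are true-scale (h = 1) and the parallel scale is k = cos φ₀ / cos φ.
Areal scale at 59°: h·k = 1.000 × 1.905 = 1.905.
Areal scale at 18.4°: h·k = 1.000 × 1.034 = 1.034.
Ratio = 1.905/1.034 ≈ 1.84.

1.84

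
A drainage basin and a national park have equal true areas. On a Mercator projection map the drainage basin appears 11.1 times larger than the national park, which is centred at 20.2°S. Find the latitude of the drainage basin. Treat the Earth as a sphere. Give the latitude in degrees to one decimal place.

73.6°

Mercator areal scale is sec²φ, so apparent-area ratio = sec²φ₁ / sec²φ₂ = cos²φ₂ / cos²φ₁.
cos²φ₂ / cos²φ₁ = 11.1  ⇒  cos φ₁ = cos 20.2° / √11.1 = 0.9385/3.332 = 0.2817.
φ₁ = arccos(0.2817) ≈ 73.6°.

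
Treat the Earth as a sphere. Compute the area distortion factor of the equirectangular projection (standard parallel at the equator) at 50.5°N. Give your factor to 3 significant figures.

For the equirectangular projection with φ₀ = 0 (plate carrée), h = 1 along meridians and k = sec φ along parallels.
Areal scale = h·k = 1 × sec φ; at 50.5°, h = 1.000, k = 1.572, so h·k = 1.572.

1.57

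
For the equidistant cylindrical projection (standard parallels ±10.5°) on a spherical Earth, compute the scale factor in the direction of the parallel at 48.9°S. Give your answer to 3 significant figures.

1.50

The equidistant cylindrical projection with φ₀ = 10.5° has h = 1 (meridians true) and k = cos φ₀ / cos φ along parallels.
k = cos 10.5° / cos 48.9° = 0.9833/0.6574 = 1.496.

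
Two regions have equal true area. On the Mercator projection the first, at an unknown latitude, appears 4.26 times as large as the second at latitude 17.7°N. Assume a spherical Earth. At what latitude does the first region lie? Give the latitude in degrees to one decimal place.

Mercator areal scale is sec²φ, so apparent-area ratio = sec²φ₁ / sec²φ₂ = cos²φ₂ / cos²φ₁.
cos²φ₂ / cos²φ₁ = 4.26  ⇒  cos φ₁ = cos 17.7° / √4.26 = 0.9527/2.064 = 0.4616.
φ₁ = arccos(0.4616) ≈ 62.5°.

62.5°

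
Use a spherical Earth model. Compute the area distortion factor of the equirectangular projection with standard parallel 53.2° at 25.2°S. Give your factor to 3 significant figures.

0.662

With standard parallel φ₀ = 53.2°, the equirectangular projection gives x = Rλ cos φ₀, y = Rφ, so h = 1 and k = cos 53.2° / cos φ.
Areal scale = h·k = 1 × cos φ₀ / cos φ; at 25.2°, h = 1.000, k = 0.6620, so h·k = 0.6620.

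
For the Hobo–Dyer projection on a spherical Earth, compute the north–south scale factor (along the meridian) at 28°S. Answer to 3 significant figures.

1.11

The Hobo–Dyer projection is cylindrical equal-area with φ₀ = 37.5°. Cylindrical equal-area (φ₀ = 37.5°): h = cos φ / cos 37.5° along meridians, k = cos 37.5° / cos φ along parallels; h·k = 1.
h = cos 28° / cos 37.5° = 0.8829/0.7934 = 1.113.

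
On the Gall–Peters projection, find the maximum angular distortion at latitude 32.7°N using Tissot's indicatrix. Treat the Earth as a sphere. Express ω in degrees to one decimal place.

19.8°

Gall–Peters is a cylindrical equal-area projection with standard parallels at ±45°. For cylindrical equal-area with standard parallel φ₀, h = cos φ / cos φ₀ and k = cos φ₀ / cos φ, so h·k = 1.
At 32.7°: h = 1.190, k = 0.8403; principal scales a = 1.190, b = 0.8403.
sin(ω/2) = (a − b)/(a + b) = 0.3498/2.030 = 0.1723, so ω = 2 arcsin(0.1723) ≈ 19.8°.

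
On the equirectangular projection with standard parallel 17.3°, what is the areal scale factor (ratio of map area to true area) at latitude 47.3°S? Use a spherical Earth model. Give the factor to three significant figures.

The equidistant cylindrical projection with φ₀ = 17.3° has h = 1 (meridians true) and k = cos φ₀ / cos φ along parallels.
Areal scale = h·k = 1 × cos φ₀ / cos φ; at 47.3°, h = 1.000, k = 1.408, so h·k = 1.408.

1.41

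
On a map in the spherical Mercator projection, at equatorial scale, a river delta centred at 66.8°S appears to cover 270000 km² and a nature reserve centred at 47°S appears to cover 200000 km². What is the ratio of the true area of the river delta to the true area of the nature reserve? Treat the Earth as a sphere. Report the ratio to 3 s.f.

Since Mercator area scale is 1/cos²φ, the true area equals the apparent area multiplied by cos²φ.
True area of river delta: 270000 × cos²(66.8°) = 270000 × 0.1552 = 41900 km².
True area of nature reserve: 200000 × cos²(47°) = 200000 × 0.4651 = 93020 km².
Ratio = 41900 / 93020 ≈ 0.450.

0.450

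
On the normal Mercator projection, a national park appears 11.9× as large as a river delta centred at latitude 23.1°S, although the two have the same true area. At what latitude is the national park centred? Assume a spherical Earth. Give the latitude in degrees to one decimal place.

For equal true areas on Mercator, apparent areas scale as sec²φ, so the ratio is cos²φ₂ / cos²φ₁.
cos²φ₂ / cos²φ₁ = 11.9  ⇒  cos φ₁ = cos 23.1° / √11.9 = 0.9198/3.450 = 0.2666.
φ₁ = arccos(0.2666) ≈ 74.5°.

74.5°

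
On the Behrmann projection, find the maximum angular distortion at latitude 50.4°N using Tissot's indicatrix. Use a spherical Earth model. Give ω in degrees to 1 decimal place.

34.6°

The Behrmann projection is cylindrical equal-area with φ₀ = 30°. Cylindrical equal-area (φ₀ = 30°): h = cos φ / cos 30° along meridians, k = cos 30° / cos φ along parallels; h·k = 1.
At 50.4°: h = 0.7360, k = 1.359; principal scales a = 1.359, b = 0.7360.
sin(ω/2) = (a − b)/(a + b) = 0.6226/2.095 = 0.2972, so ω = 2 arcsin(0.2972) ≈ 34.6°.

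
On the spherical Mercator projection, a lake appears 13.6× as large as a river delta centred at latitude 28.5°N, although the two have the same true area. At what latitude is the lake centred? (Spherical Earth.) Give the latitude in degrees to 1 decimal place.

76.2°

On Mercator, (apparent₁)/(apparent₂) = sec²φ₁ / sec²φ₂ when true areas are equal.
cos²φ₂ / cos²φ₁ = 13.6  ⇒  cos φ₁ = cos 28.5° / √13.6 = 0.8788/3.688 = 0.2383.
φ₁ = arccos(0.2383) ≈ 76.2°.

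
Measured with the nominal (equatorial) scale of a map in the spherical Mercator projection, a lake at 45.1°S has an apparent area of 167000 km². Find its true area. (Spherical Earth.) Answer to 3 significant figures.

83200 km²

The Mercator projection is conformal; its linear scale factor is the same in every direction and equals sec φ = 1/cos φ.
Areal scale = k² = sec²φ = 1/cos²(45.1°) = 1/0.7059² = 2.007.
True area = apparent / (areal scale) = 167000 / 2.007 ≈ 83200 km².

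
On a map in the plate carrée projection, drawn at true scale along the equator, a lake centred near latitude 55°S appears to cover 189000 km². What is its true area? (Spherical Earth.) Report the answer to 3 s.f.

108000 km²

Plate carrée maps x = Rλ, y = Rφ. The meridian scale is h = 1 and the parallel scale is k = 1/cos φ = sec φ.
Areal scale = h·k = 1 × sec φ; at 55°, h = 1.000, k = 1.743, so h·k = 1.743.
True area = apparent / (areal scale) = 189000 / 1.743 ≈ 108000 km².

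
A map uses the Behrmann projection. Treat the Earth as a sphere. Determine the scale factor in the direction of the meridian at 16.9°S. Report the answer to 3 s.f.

1.10

The Behrmann projection is cylindrical equal-area with φ₀ = 30°. A cylindrical equal-area projection with standard parallel φ₀ has meridian scale h = cos φ / cos φ₀ and parallel scale k = cos φ₀ / cos φ (so areas are preserved, h·k = 1).
h = cos 16.9° / cos 30° = 0.9568/0.8660 = 1.105.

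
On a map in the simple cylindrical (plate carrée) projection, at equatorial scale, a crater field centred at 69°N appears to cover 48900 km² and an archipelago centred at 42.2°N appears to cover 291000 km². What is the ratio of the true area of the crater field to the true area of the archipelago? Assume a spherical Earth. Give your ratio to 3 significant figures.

0.0813

Plate carrée has h = 1 and k = sec φ, giving areal scale sec φ; true area = (apparent area) · cos φ.
True area of crater field: 48900 × cos(69°) = 48900 × 0.3584 = 17520 km².
True area of archipelago: 291000 × cos(42.2°) = 291000 × 0.7408 = 215600 km².
Ratio = 17520 / 215600 ≈ 0.0813.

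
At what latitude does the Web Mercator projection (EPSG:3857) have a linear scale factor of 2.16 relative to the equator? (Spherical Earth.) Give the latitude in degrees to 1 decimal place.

Mercator scale is k = sec φ = 1/cos φ.
1/cos φ = 2.16  ⇒  cos φ = 0.4630  ⇒  φ = arccos(0.4630) ≈ 62.4°.

62.4°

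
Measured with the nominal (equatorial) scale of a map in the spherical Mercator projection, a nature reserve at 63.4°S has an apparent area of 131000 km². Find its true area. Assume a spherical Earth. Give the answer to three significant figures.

The Mercator projection is conformal; its linear scale factor is the same in every direction and equals sec φ = 1/cos φ.
Areal scale = k² = sec²φ = 1/cos²(63.4°) = 1/0.4478² = 4.988.
True area = apparent / (areal scale) = 131000 / 4.988 ≈ 26300 km².

26300 km²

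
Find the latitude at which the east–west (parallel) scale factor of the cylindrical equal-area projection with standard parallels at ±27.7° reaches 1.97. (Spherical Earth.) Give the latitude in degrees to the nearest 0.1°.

Cylindrical equal-area (φ₀ = 27.7°): h = cos φ / cos 27.7° along meridians, k = cos 27.7° / cos φ along parallels; h·k = 1.
k = cos φ₀ / cos φ = 1.97  ⇒  cos φ = cos 27.7° / 1.97 = 0.4494.
φ = arccos(0.4494) ≈ 63.3°.

63.3°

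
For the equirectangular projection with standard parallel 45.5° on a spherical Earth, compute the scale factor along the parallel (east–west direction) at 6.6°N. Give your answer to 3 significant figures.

With standard parallel φ₀ = 45.5°, the equirectangular projection gives x = Rλ cos φ₀, y = Rφ, so h = 1 and k = cos 45.5° / cos φ.
k = cos 45.5° / cos 6.6° = 0.7009/0.9934 = 0.7056.

0.706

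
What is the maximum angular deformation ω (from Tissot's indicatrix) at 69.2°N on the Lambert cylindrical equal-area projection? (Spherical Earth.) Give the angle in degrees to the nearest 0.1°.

101.8°

The Lambert cylindrical equal-area projection is the cylindrical equal-area projection with its standard parallel at the equator (φ₀ = 0). For cylindrical equal-area with standard parallel φ₀, h = cos φ / cos φ₀ and k = cos φ₀ / cos φ, so h·k = 1.
At 69.2°: h = 0.3551, k = 2.816; principal scales a = 2.816, b = 0.3551.
sin(ω/2) = (a − b)/(a + b) = 2.461/3.171 = 0.7760, so ω = 2 arcsin(0.7760) ≈ 101.8°.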